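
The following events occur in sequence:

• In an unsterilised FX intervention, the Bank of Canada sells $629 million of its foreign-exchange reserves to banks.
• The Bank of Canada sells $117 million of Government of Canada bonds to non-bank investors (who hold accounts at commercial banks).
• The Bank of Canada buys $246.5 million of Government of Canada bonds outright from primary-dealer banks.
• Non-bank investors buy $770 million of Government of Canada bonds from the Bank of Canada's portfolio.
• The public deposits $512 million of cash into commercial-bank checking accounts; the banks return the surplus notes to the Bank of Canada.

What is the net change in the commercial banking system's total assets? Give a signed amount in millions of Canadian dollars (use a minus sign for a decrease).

-$375 million

FX sale $629 million: just an asset swap on bank balance sheets → 0.
Asset sale (to non-banks) $117 million: bank balance sheets shrink → −$117M.
OMO purchase (from banks) $246.5 million: just an asset swap on bank balance sheets → 0.
Asset sale (to non-banks) $770 million: bank balance sheets shrink → −$770M.
Currency deposit $512 million: bank balance sheets expand → +$512M.
Net: 0 − 117 + 0 − 770 + 512 = -$375 million.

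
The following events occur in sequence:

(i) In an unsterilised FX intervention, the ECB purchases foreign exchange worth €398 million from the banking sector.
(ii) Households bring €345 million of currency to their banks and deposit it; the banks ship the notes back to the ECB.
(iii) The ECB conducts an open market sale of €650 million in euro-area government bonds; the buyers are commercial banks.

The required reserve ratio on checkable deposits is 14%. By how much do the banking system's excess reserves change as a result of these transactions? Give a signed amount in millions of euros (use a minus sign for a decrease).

FX purchase €398 million: reserves +€398M, deposits 0.
Currency deposit €345 million: reserves +€345M, deposits +€345M.
OMO sale (to banks) €650 million: reserves −€650M, deposits 0.
Totals: Δreserves = +€93M, Δdeposits = +€345M.
Δrequired reserves = 14% × +€345M = +€48.3M.
Δexcess reserves = Δreserves − Δrequired = +€93M − (+€48.3M) = +€44.7 million.

+€44.7 million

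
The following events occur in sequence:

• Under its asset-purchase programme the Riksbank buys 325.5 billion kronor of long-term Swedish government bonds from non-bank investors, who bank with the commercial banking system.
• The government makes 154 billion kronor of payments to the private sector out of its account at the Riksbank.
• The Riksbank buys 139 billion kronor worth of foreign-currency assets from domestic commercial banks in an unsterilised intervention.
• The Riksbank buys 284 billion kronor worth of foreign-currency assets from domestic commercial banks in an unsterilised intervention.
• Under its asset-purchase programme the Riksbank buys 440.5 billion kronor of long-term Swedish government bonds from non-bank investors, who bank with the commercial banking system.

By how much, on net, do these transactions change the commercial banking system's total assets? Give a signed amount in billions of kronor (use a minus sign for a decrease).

Asset purchase (from non-banks) 325.5 billion kronor: bank balance sheets expand → +325.5B.
Government spending 154 billion kronor: bank balance sheets expand → +154B.
FX purchase 139 billion kronor: just an asset swap on bank balance sheets → 0.
FX purchase 284 billion kronor: just an asset swap on bank balance sheets → 0.
Asset purchase (from non-banks) 440.5 billion kronor: bank balance sheets expand → +440.5B.
Net: 325.5 + 154 + 0 + 0 + 440.5 = +920 billion.

+920 billion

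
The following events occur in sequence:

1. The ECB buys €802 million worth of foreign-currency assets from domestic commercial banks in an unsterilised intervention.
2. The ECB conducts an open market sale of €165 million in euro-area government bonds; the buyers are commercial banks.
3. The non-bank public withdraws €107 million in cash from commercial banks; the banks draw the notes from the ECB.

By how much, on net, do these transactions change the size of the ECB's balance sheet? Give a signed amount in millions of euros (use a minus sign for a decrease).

+€637 million

ECB balance sheet:
  Assets:      Securities −€165M, Foreign assets +€802M
  Liabilities: Bank reserves +€530M, Currency in circulation +€107M
Commercial banking system:
  Assets:      Reserves at CB +€530M, Securities +€165M, Foreign assets −€802M
  Liabilities: Checkable deposits −€107M
Change in total ECB assets = +€637 million.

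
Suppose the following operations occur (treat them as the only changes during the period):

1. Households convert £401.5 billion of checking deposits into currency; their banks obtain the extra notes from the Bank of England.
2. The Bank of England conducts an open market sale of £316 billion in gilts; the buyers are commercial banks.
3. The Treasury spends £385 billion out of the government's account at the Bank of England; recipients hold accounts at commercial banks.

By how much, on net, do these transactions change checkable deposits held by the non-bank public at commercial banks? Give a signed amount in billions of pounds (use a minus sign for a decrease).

-£16.5 billion

Currency withdrawal £401.5 billion: non-bank counterparties' bank balances fall → −£401.5B.
OMO sale (to banks) £316 billion: the counterparty is a bank, so public deposits are unchanged → 0.
Government spending £385 billion: non-bank counterparties' bank balances rise → +£385B.
Net: −401.5 + 0 + 385 = -£16.5 billion.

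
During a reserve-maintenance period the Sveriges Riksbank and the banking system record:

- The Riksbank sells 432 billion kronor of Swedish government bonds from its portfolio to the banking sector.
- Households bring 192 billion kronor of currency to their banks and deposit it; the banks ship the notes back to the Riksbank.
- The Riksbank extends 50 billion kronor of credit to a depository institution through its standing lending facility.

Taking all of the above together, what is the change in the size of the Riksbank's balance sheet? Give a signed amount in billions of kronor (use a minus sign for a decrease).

Riksbank balance sheet:
  Assets:      Securities −432B, Loans to banks +50B
  Liabilities: Bank reserves −190B, Currency in circulation −192B
Commercial banking system:
  Assets:      Reserves at CB −190B, Securities +432B
  Liabilities: Checkable deposits +192B, Borrowings from CB +50B
Change in total Riksbank assets = -382 billion.

-382 billion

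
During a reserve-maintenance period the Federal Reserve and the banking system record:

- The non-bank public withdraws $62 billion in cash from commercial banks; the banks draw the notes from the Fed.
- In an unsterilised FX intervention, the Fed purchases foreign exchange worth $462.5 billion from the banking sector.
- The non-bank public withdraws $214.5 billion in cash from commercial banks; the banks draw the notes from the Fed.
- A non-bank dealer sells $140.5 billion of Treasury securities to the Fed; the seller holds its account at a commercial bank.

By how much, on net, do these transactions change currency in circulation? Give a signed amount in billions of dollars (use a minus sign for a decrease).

+$276.5 billion

Fed balance sheet:
  Assets:      Securities +$140.5B, Foreign assets +$462.5B
  Liabilities: Bank reserves +$326.5B, Currency in circulation +$276.5B
Commercial banking system:
  Assets:      Reserves at CB +$326.5B, Foreign assets −$462.5B
  Liabilities: Checkable deposits −$136B
So the change in currency in circulation is +$276.5 billion.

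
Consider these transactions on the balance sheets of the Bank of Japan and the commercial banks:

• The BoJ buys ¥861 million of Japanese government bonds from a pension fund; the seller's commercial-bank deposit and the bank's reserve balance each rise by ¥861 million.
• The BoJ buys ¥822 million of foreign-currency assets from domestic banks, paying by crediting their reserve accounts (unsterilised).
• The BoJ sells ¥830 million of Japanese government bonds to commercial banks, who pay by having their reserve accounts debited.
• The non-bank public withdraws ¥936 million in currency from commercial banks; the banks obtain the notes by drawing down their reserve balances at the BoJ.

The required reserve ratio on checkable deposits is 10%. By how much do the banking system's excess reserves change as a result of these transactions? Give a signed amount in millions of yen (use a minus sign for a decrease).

-¥75.5 million

Asset purchase (from non-banks) ¥861 million: reserves +¥861M, deposits +¥861M.
FX purchase ¥822 million: reserves +¥822M, deposits 0.
OMO sale (to banks) ¥830 million: reserves −¥830M, deposits 0.
Currency withdrawal ¥936 million: reserves −¥936M, deposits −¥936M.
Totals: Δreserves = −¥83M, Δdeposits = −¥75M.
Δrequired reserves = 10% × −¥75M = −¥7.5M.
Δexcess reserves = Δreserves − Δrequired = −¥83M − (−¥7.5M) = -¥75.5 million.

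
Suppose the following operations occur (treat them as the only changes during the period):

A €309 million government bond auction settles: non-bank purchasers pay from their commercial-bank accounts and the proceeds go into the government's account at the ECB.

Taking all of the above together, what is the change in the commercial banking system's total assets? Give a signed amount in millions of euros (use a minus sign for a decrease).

ECB balance sheet:
  Assets:      no change
  Liabilities: Bank reserves −€309M, Government deposits +€309M
Commercial banking system:
  Assets:      Reserves at CB −€309M
  Liabilities: Checkable deposits −€309M
Change in total bank assets = -€309 million.

-€309 million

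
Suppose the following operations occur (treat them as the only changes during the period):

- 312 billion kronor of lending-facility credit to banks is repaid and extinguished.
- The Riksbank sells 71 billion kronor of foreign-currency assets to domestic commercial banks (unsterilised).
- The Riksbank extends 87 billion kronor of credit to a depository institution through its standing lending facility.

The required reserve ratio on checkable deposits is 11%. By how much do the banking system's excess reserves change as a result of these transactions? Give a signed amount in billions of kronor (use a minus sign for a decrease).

Discount-window repayment 312 billion kronor: reserves −312B, deposits 0.
FX sale 71 billion kronor: reserves −71B, deposits 0.
Discount-window loan 87 billion kronor: reserves +87B, deposits 0.
Totals: Δreserves = −296B, Δdeposits = 0.
Δrequired reserves = 11% × 0 = 0.
Δexcess reserves = Δreserves − Δrequired = −296B − (0) = -296 billion.

-296 billion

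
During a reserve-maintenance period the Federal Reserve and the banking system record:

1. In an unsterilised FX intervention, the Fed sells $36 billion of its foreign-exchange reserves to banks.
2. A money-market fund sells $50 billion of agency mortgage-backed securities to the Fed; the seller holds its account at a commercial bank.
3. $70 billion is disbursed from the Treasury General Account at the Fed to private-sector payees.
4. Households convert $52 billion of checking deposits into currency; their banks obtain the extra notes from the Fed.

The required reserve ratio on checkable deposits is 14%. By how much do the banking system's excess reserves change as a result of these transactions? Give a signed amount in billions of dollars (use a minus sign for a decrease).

+$22.48 billion

FX sale $36 billion: reserves −$36B, deposits 0.
Asset purchase (from non-banks) $50 billion: reserves +$50B, deposits +$50B.
Government spending $70 billion: reserves +$70B, deposits +$70B.
Currency withdrawal $52 billion: reserves −$52B, deposits −$52B.
Totals: Δreserves = +$32B, Δdeposits = +$68B.
Δrequired reserves = 14% × +$68B = +$9.52B.
Δexcess reserves = Δreserves − Δrequired = +$32B − (+$9.52B) = +$22.48 billion.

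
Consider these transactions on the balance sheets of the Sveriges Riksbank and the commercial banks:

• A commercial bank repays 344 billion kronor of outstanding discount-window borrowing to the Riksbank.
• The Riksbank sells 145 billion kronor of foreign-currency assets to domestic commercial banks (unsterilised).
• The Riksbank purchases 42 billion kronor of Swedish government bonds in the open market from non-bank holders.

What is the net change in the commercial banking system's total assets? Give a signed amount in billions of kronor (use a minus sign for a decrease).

Discount-window repayment 344 billion kronor: bank balance sheets shrink → −344B.
FX sale 145 billion kronor: just an asset swap on bank balance sheets → 0.
Asset purchase (from non-banks) 42 billion kronor: bank balance sheets expand → +42B.
Net: −344 + 0 + 42 = -302 billion.

-302 billion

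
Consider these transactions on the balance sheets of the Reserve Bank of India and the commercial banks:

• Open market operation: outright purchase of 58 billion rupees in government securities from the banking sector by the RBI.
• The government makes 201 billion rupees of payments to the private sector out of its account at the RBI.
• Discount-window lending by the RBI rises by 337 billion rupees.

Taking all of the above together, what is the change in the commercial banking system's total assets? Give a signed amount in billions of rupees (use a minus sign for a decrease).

+538 billion

OMO purchase (from banks) 58 billion rupees: just an asset swap on bank balance sheets → 0.
Government spending 201 billion rupees: bank balance sheets expand → +201B.
Discount-window loan 337 billion rupees: bank balance sheets expand → +337B.
Net: 0 + 201 + 337 = +538 billion.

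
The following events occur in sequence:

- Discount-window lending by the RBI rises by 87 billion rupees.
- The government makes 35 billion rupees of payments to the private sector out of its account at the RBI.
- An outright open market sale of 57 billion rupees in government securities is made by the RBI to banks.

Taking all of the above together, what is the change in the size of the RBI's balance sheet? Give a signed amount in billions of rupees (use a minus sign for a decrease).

+30 billion

RBI balance sheet:
  Assets:      Securities −57B, Loans to banks +87B
  Liabilities: Bank reserves +65B, Government deposits −35B
Change in total RBI assets = +30 billion.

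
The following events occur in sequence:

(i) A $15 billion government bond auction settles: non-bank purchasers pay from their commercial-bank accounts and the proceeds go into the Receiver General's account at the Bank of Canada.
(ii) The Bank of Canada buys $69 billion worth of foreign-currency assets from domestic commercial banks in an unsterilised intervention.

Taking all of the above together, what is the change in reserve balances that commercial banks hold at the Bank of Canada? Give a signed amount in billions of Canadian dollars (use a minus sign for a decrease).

+$54 billion

Government account inflow $15 billion: funds move from bank reserves into the government account → −$15B.
FX purchase $69 billion: the Bank of Canada pays by crediting reserve accounts → +$69B.
Net: −15 + 69 = +$54 billion.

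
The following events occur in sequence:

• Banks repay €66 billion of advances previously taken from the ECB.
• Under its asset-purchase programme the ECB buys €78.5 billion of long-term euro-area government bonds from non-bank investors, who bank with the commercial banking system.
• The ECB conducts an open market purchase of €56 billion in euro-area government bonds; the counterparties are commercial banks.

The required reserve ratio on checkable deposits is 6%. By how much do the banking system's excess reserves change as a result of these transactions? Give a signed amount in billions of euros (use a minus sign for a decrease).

+€63.79 billion

Discount-window repayment €66 billion: reserves −€66B, deposits 0.
Asset purchase (from non-banks) €78.5 billion: reserves +€78.5B, deposits +€78.5B.
OMO purchase (from banks) €56 billion: reserves +€56B, deposits 0.
Totals: Δreserves = +€68.5B, Δdeposits = +€78.5B.
Δrequired reserves = 6% × +€78.5B = +€4.71B.
Δexcess reserves = Δreserves − Δrequired = +€68.5B − (+€4.71B) = +€63.79 billion.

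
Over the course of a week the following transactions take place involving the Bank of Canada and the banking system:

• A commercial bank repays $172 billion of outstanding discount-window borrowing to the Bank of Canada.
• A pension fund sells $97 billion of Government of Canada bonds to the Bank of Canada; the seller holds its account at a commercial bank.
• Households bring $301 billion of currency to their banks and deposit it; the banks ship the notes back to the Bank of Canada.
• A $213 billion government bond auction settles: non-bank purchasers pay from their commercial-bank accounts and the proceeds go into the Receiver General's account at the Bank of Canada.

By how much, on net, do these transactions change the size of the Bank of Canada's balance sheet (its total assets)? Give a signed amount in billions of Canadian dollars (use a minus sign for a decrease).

Bank of Canada balance sheet:
  Assets:      Securities +$97B, Loans to banks −$172B
  Liabilities: Bank reserves +$13B, Currency in circulation −$301B, Government deposits +$213B
Change in total Bank of Canada assets = -$75 billion.

-$75 billion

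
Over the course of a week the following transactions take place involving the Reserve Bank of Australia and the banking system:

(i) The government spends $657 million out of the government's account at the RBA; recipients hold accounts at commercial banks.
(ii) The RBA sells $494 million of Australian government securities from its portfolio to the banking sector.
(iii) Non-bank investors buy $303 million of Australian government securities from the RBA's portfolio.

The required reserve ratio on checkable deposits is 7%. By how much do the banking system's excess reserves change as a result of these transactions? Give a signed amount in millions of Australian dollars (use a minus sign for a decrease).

Government spending $657 million: reserves +$657M, deposits +$657M.
OMO sale (to banks) $494 million: reserves −$494M, deposits 0.
Asset sale (to non-banks) $303 million: reserves −$303M, deposits −$303M.
Totals: Δreserves = −$140M, Δdeposits = +$354M.
Δrequired reserves = 7% × +$354M = +$24.78M.
Δexcess reserves = Δreserves − Δrequired = −$140M − (+$24.78M) = -$164.78 million.

-$164.78 million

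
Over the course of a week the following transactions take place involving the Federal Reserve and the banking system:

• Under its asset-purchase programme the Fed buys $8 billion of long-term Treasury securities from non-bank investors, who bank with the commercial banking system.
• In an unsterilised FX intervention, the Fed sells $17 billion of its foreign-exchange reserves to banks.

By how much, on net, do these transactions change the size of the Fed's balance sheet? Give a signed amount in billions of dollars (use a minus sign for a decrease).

-$9 billion

Asset purchase (from non-banks) $8 billion: a Fed asset is acquired → +$8B.
FX sale $17 billion: a Fed asset is shed → −$17B.
Net: 8 − 17 = -$9 billion.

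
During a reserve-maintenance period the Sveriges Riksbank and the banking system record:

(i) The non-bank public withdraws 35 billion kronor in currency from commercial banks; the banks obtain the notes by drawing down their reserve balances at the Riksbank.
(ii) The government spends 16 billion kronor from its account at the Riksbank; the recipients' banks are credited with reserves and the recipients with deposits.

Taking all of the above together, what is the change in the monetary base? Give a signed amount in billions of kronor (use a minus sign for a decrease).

Riksbank balance sheet:
  Assets:      no change
  Liabilities: Bank reserves −19B, Currency in circulation +35B, Government deposits −16B
Monetary base = currency + reserves: +35B + (−19B) = +16 billion.

+16 billion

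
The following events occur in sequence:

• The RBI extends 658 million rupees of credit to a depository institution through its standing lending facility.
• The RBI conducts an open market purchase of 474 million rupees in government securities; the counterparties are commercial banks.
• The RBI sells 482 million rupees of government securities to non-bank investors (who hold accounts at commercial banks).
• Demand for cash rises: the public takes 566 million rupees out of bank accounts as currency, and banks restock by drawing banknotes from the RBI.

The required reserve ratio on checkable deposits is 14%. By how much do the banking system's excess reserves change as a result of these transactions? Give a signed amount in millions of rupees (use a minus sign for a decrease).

Discount-window loan 658 million rupees: reserves +658M, deposits 0.
OMO purchase (from banks) 474 million rupees: reserves +474M, deposits 0.
Asset sale (to non-banks) 482 million rupees: reserves −482M, deposits −482M.
Currency withdrawal 566 million rupees: reserves −566M, deposits −566M.
Totals: Δreserves = +84M, Δdeposits = −1048M.
Δrequired reserves = 14% × −1048M = −146.72M.
Δexcess reserves = Δreserves − Δrequired = +84M − (−146.72M) = +230.72 million.

+230.72 million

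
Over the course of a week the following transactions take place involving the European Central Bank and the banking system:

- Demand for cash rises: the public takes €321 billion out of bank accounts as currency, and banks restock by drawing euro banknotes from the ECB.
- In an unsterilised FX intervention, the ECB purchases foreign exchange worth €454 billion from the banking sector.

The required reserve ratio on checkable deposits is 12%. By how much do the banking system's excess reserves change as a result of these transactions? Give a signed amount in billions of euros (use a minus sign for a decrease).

Currency withdrawal €321 billion: reserves −€321B, deposits −€321B.
FX purchase €454 billion: reserves +€454B, deposits 0.
Totals: Δreserves = +€133B, Δdeposits = −€321B.
Δrequired reserves = 12% × −€321B = −€38.52B.
Δexcess reserves = Δreserves − Δrequired = +€133B − (−€38.52B) = +€171.52 billion.

+€171.52 billion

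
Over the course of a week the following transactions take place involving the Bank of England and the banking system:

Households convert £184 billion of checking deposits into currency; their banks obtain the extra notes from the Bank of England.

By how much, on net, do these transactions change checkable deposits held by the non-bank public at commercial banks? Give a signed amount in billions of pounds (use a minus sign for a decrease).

Bank of England balance sheet:
  Assets:      no change
  Liabilities: Bank reserves −£184B, Currency in circulation +£184B
Commercial banking system:
  Assets:      Reserves at CB −£184B
  Liabilities: Checkable deposits −£184B
So the change in checkable deposits held by the non-bank public at commercial banks is -£184 billion.

-£184 billion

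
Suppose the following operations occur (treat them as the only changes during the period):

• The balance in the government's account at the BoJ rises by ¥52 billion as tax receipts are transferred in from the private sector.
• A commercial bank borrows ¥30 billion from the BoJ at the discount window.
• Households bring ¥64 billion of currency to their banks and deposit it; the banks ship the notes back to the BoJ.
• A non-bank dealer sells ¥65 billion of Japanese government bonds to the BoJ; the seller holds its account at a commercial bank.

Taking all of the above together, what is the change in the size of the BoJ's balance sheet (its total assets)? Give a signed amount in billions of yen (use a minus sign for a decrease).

+¥95 billion

BoJ balance sheet:
  Assets:      Securities +¥65B, Loans to banks +¥30B
  Liabilities: Bank reserves +¥107B, Currency in circulation −¥64B, Government deposits +¥52B
Change in total BoJ assets = +¥95 billion.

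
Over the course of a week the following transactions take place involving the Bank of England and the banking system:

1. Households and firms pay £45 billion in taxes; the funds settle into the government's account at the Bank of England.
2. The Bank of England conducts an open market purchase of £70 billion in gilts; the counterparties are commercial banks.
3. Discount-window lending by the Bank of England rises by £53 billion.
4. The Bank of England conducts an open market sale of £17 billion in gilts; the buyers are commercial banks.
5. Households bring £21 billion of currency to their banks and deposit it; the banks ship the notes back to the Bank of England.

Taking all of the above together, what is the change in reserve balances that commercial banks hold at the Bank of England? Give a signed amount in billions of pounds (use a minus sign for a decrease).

+£82 billion

Bank of England balance sheet:
  Assets:      Securities +£53B, Loans to banks +£53B
  Liabilities: Bank reserves +£82B, Currency in circulation −£21B, Government deposits +£45B
Commercial banking system:
  Assets:      Reserves at CB +£82B, Securities −£53B
  Liabilities: Checkable deposits −£24B, Borrowings from CB +£53B
So the change in reserve balances that commercial banks hold at the Bank of England is +£82 billion.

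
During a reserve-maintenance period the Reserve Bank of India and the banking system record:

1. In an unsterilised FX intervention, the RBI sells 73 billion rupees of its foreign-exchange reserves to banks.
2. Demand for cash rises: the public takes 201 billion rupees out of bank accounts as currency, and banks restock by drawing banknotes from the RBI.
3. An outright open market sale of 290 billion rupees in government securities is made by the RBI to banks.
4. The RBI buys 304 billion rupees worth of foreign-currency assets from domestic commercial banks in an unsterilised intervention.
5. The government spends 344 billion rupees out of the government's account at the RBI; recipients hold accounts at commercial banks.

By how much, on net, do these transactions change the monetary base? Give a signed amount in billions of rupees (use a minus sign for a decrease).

+285 billion

RBI balance sheet:
  Assets:      Securities −290B, Foreign assets +231B
  Liabilities: Bank reserves +84B, Currency in circulation +201B, Government deposits −344B
Monetary base = currency + reserves: +201B + (+84B) = +285 billion.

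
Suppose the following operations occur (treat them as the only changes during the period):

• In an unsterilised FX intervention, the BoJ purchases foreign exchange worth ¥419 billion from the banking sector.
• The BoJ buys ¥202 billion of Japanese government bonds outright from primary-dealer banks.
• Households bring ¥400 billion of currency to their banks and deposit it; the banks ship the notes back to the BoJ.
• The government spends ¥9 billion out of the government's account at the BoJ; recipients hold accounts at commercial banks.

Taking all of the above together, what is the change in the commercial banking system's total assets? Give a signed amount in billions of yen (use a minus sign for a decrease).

+¥409 billion

FX purchase ¥419 billion: just an asset swap on bank balance sheets → 0.
OMO purchase (from banks) ¥202 billion: just an asset swap on bank balance sheets → 0.
Currency deposit ¥400 billion: bank balance sheets expand → +¥400B.
Government spending ¥9 billion: bank balance sheets expand → +¥9B.
Net: 0 + 0 + 400 + 9 = +¥409 billion.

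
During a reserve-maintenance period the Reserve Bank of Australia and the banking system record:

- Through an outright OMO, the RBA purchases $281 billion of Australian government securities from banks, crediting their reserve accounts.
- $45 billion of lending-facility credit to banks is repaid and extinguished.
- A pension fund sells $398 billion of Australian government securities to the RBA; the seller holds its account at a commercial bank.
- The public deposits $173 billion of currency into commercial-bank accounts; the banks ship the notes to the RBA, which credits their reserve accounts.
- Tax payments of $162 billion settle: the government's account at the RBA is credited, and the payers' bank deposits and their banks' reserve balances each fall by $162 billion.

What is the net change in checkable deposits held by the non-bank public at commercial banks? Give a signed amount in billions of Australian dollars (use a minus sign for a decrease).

+$409 billion

RBA balance sheet:
  Assets:      Securities +$679B, Loans to banks −$45B
  Liabilities: Bank reserves +$645B, Currency in circulation −$173B, Government deposits +$162B
Commercial banking system:
  Assets:      Reserves at CB +$645B, Securities −$281B
  Liabilities: Checkable deposits +$409B, Borrowings from CB −$45B
So the change in checkable deposits held by the non-bank public at commercial banks is +$409 billion.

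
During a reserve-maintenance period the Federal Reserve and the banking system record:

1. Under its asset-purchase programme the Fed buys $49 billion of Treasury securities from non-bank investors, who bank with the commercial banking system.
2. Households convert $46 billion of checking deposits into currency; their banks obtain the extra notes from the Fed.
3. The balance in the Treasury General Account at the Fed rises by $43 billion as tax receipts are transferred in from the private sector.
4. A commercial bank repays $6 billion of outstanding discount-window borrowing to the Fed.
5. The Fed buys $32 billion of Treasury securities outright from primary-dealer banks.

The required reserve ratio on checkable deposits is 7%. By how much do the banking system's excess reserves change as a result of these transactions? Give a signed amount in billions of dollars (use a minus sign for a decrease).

Asset purchase (from non-banks) $49 billion: reserves +$49B, deposits +$49B.
Currency withdrawal $46 billion: reserves −$46B, deposits −$46B.
Government account inflow $43 billion: reserves −$43B, deposits −$43B.
Discount-window repayment $6 billion: reserves −$6B, deposits 0.
OMO purchase (from banks) $32 billion: reserves +$32B, deposits 0.
Totals: Δreserves = −$14B, Δdeposits = −$40B.
Δrequired reserves = 7% × −$40B = −$2.8B.
Δexcess reserves = Δreserves − Δrequired = −$14B − (−$2.8B) = -$11.2 billion.

-$11.2 billion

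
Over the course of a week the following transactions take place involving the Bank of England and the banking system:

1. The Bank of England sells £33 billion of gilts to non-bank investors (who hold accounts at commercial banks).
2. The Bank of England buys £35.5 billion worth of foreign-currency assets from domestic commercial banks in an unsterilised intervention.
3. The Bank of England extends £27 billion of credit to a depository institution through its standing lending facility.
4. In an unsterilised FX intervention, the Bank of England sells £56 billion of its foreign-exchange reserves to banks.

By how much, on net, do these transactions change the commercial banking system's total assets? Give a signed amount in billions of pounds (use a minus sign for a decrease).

Asset sale (to non-banks) £33 billion: bank balance sheets shrink → −£33B.
FX purchase £35.5 billion: just an asset swap on bank balance sheets → 0.
Discount-window loan £27 billion: bank balance sheets expand → +£27B.
FX sale £56 billion: just an asset swap on bank balance sheets → 0.
Net: −33 + 0 + 27 + 0 = -£6 billion.

-£6 billion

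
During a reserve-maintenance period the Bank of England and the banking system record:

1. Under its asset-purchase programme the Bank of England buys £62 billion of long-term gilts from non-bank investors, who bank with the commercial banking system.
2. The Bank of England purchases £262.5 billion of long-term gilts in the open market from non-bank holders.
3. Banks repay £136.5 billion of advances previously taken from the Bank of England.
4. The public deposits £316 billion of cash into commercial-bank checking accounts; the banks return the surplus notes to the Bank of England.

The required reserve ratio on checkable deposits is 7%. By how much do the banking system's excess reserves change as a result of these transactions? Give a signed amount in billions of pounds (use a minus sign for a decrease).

+£459.165 billion

Asset purchase (from non-banks) £62 billion: reserves +£62B, deposits +£62B.
Asset purchase (from non-banks) £262.5 billion: reserves +£262.5B, deposits +£262.5B.
Discount-window repayment £136.5 billion: reserves −£136.5B, deposits 0.
Currency deposit £316 billion: reserves +£316B, deposits +£316B.
Totals: Δreserves = +£504B, Δdeposits = +£640.5B.
Δrequired reserves = 7% × +£640.5B = +£44.835B.
Δexcess reserves = Δreserves − Δrequired = +£504B − (+£44.835B) = +£459.165 billion.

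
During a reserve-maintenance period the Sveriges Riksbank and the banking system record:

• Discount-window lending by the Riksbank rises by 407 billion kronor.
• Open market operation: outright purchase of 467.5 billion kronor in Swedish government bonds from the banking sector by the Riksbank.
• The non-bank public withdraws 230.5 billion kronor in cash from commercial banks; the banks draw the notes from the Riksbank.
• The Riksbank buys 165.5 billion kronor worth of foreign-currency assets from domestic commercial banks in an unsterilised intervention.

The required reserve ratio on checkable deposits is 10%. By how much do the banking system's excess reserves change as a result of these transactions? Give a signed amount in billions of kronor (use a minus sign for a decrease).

Discount-window loan 407 billion kronor: reserves +407B, deposits 0.
OMO purchase (from banks) 467.5 billion kronor: reserves +467.5B, deposits 0.
Currency withdrawal 230.5 billion kronor: reserves −230.5B, deposits −230.5B.
FX purchase 165.5 billion kronor: reserves +165.5B, deposits 0.
Totals: Δreserves = +809.5B, Δdeposits = −230.5B.
Δrequired reserves = 10% × −230.5B = −23.05B.
Δexcess reserves = Δreserves − Δrequired = +809.5B − (−23.05B) = +832.55 billion.

+832.55 billion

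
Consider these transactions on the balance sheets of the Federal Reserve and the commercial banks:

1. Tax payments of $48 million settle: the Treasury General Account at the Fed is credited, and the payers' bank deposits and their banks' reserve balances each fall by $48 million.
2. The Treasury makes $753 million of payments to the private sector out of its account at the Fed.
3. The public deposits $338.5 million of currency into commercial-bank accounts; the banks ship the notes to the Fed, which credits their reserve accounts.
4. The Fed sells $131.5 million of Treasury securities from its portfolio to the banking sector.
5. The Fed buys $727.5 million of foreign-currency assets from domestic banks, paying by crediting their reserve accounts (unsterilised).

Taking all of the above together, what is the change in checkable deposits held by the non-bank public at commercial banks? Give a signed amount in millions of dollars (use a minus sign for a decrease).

+$1043.5 million

Government account inflow $48 million: non-bank counterparties' bank balances fall → −$48M.
Government spending $753 million: non-bank counterparties' bank balances rise → +$753M.
Currency deposit $338.5 million: non-bank counterparties' bank balances rise → +$338.5M.
OMO sale (to banks) $131.5 million: the counterparty is a bank, so public deposits are unchanged → 0.
FX purchase $727.5 million: the counterparty is a bank, so public deposits are unchanged → 0.
Net: −48 + 753 + 338.5 + 0 + 0 = +$1043.5 million.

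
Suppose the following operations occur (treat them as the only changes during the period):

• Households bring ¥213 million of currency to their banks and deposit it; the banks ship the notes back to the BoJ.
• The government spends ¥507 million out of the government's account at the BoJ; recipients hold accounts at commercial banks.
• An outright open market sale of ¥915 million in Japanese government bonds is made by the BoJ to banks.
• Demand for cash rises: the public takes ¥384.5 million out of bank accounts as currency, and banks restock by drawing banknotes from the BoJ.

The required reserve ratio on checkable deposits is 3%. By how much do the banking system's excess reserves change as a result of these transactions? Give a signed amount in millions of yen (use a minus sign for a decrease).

-¥589.565 million

Currency deposit ¥213 million: reserves +¥213M, deposits +¥213M.
Government spending ¥507 million: reserves +¥507M, deposits +¥507M.
OMO sale (to banks) ¥915 million: reserves −¥915M, deposits 0.
Currency withdrawal ¥384.5 million: reserves −¥384.5M, deposits −¥384.5M.
Totals: Δreserves = −¥579.5M, Δdeposits = +¥335.5M.
Δrequired reserves = 3% × +¥335.5M = +¥10.065M.
Δexcess reserves = Δreserves − Δrequired = −¥579.5M − (+¥10.065M) = -¥589.565 million.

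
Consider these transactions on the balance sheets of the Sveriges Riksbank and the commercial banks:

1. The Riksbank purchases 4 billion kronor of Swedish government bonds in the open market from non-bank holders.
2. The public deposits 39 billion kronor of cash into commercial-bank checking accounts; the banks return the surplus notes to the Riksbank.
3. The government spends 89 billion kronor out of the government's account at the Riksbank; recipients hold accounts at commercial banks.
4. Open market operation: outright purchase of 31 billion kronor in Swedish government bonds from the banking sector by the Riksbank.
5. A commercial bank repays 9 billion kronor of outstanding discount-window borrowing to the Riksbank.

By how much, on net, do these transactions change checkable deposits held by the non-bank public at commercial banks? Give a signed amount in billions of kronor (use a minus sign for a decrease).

Asset purchase (from non-banks) 4 billion kronor: non-bank counterparties' bank balances rise → +4B.
Currency deposit 39 billion kronor: non-bank counterparties' bank balances rise → +39B.
Government spending 89 billion kronor: non-bank counterparties' bank balances rise → +89B.
OMO purchase (from banks) 31 billion kronor: the counterparty is a bank, so public deposits are unchanged → 0.
Discount-window repayment 9 billion kronor: the counterparty is a bank, so public deposits are unchanged → 0.
Net: 4 + 39 + 89 + 0 + 0 = +132 billion.

+132 billion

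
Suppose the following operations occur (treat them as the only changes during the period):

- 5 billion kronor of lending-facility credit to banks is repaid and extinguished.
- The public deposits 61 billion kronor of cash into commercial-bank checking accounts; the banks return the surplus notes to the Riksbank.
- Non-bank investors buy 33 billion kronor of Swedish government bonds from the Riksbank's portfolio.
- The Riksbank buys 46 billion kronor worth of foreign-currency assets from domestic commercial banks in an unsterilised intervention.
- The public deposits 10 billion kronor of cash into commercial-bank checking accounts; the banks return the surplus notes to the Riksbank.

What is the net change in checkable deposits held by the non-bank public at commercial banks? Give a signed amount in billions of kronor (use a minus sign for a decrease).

+38 billion

Riksbank balance sheet:
  Assets:      Securities −33B, Loans to banks −5B, Foreign assets +46B
  Liabilities: Bank reserves +79B, Currency in circulation −71B
Commercial banking system:
  Assets:      Reserves at CB +79B, Foreign assets −46B
  Liabilities: Checkable deposits +38B, Borrowings from CB −5B
So the change in checkable deposits held by the non-bank public at commercial banks is +38 billion.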